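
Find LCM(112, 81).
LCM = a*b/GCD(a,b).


GCD(112, 81) = 1
LCM = 112*81/1 = 9072/1 = 9072

LCM = 9072


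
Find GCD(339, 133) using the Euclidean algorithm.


339 = 2 * 133 + 73
133 = 1 * 73 + 60
73 = 1 * 60 + 13
60 = 4 * 13 + 8
13 = 1 * 8 + 5
8 = 1 * 5 + 3
5 = 1 * 3 + 2
3 = 1 * 2 + 1
2 = 2 * 1 + 0
GCD = 1


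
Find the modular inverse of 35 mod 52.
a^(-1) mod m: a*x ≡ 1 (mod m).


Use the extended Euclidean algorithm on (52, 35); each row r = 52*s + 35*t:
r=52, s=1, t=0
r=35, s=0, t=1
q=1: r=17, s=1, t=-1   [52*(1) + 35*(-1) = 17]
q=2: r=1, s=-2, t=3   [52*(-2) + 35*(3) = 1]
q=17: r=0, s=35, t=-52   [52*(35) + 35*(-52) = 0]
GCD = 1 with t = 3, so 35*(3) ≡ 1 (mod 52)
Inverse = 3 mod 52 = 3
Check: 35 * 3 = 105 ≡ 1 (mod 52)

35^(-1) ≡ 3 (mod 52)


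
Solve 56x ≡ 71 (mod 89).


GCD(56, 89) = 1, unique solution
a^(-1) mod 89 = 62
x = 62 * 71 mod 89 = 41

x ≡ 41 (mod 89)


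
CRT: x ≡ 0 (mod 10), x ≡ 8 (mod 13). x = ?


M = 10*13 = 130
M1 = M/10 = 13, M2 = M/13 = 10
M1^(-1) mod 10 = 7, M2^(-1) mod 13 = 4
x = 0*13*7 + 8*10*4 = 320
320 mod 130 = 60
Check: 60 mod 10 = 0 ✓, 60 mod 13 = 8 ✓

x ≡ 60 (mod 130)


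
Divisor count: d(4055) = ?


4055 = 5^1 × 811^1
d(4055) = (1+1) × (1+1) = 4

4 divisors


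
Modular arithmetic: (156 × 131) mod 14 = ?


156 × 131 = 20436
20436 mod 14 = 10


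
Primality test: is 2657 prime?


Check divisors up to sqrt(2657) = 51.5461
No divisors found.
2657 is prime.

Yes, 2657 is prime


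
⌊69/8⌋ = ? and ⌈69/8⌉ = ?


69/8 = 8.6250
floor = 8
ceil = 9

floor = 8, ceil = 9


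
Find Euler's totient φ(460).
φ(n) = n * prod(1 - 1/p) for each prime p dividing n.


460 = 2^2 × 5 × 23
Prime factors: 2, 5, 23
φ(460) = 460 × (1-1/2) × (1-1/5) × (1-1/23)
= 460 × 1/2 × 4/5 × 22/23 = 176

φ(460) = 176


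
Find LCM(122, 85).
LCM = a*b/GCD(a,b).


GCD(122, 85) = 1
LCM = 122*85/1 = 10370/1 = 10370

LCM = 10370


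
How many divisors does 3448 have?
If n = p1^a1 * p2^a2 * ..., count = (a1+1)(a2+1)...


3448 = 2^3 × 431^1
d(3448) = (3+1) × (1+1) = 8

8 divisors


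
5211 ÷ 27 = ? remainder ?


5211 = 27 * 193 + 0
Check: 5211 + 0 = 5211

q = 193, r = 0


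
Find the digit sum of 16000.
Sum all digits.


1 + 6 + 0 + 0 + 0 = 7


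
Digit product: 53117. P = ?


5 × 3 × 1 × 1 × 7 = 105


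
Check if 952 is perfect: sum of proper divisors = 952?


Proper divisors of 952: 1, 2, 4, 7, 8, 14, 17, 28, 34, 56, 68, 119, 136, 238, 476
Sum = 1 + 2 + 4 + 7 + 8 + 14 + 17 + 28 + 34 + 56 + 68 + 119 + 136 + 238 + 476 = 1208

No, 952 is not perfect (1208 ≠ 952)


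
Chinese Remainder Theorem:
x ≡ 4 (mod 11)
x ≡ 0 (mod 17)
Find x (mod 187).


M = 11*17 = 187
M1 = M/11 = 17, M2 = M/17 = 11
M1^(-1) mod 11 = 2, M2^(-1) mod 17 = 14
x = 4*17*2 + 0*11*14 = 136
136 mod 187 = 136
Check: 136 mod 11 = 4 ✓, 136 mod 17 = 0 ✓

x ≡ 136 (mod 187)


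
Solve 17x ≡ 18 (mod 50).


GCD(17, 50) = 1, unique solution
a^(-1) mod 50 = 3
x = 3 * 18 mod 50 = 4

x ≡ 4 (mod 50)


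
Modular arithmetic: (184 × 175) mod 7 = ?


184 × 175 = 32200
32200 mod 7 = 0


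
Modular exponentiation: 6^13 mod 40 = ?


6^1 mod 40 = 6
6^2 mod 40 = 36
6^3 mod 40 = 16
6^4 mod 40 = 16
6^5 mod 40 = 16
6^6 mod 40 = 16
6^7 mod 40 = 16
6^8 mod 40 = 16
6^9 mod 40 = 16
6^10 mod 40 = 16
6^11 mod 40 = 16
6^12 mod 40 = 16
6^13 mod 40 = 16


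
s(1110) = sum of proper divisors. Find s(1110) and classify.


Proper divisors: 1, 2, 3, 5, 6, 10, 15, 30, 37, 74, 111, 185, 222, 370, 555
Sum = 1 + 2 + 3 + 5 + 6 + 10 + 15 + 30 + 37 + 74 + 111 + 185 + 222 + 370 + 555 = 1626
1626 > 1110 → abundant

s(1110) = 1626 (abundant)


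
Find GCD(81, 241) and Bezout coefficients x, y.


Tabular extended Euclidean (each row: r = 81*s + 241*t):
r=81, s=1, t=0
r=241, s=0, t=1
q=0: r=81, s=1, t=0   [81*(1) + 241*(0) = 81]
q=2: r=79, s=-2, t=1   [81*(-2) + 241*(1) = 79]
q=1: r=2, s=3, t=-1   [81*(3) + 241*(-1) = 2]
q=39: r=1, s=-119, t=40   [81*(-119) + 241*(40) = 1]
q=2: r=0, s=241, t=-81   [81*(241) + 241*(-81) = 0]
GCD = 1; from the row with r=1: x=-119, y=40
Check: 81*(-119) + 241*(40) = -9639 + 9640 = 1

GCD = 1, x = -119, y = 40


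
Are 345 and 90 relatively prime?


Euclidean algorithm:
345 = 3 * 90 + 75
90 = 1 * 75 + 15
75 = 5 * 15 + 0
GCD(345, 90) = 15

No, not coprime (GCD = 15)


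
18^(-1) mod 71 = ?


Use the extended Euclidean algorithm on (71, 18); each row r = 71*s + 18*t:
r=71, s=1, t=0
r=18, s=0, t=1
q=3: r=17, s=1, t=-3   [71*(1) + 18*(-3) = 17]
q=1: r=1, s=-1, t=4   [71*(-1) + 18*(4) = 1]
q=17: r=0, s=18, t=-71   [71*(18) + 18*(-71) = 0]
GCD = 1 with t = 4, so 18*(4) ≡ 1 (mod 71)
Inverse = 4 mod 71 = 4
Check: 18 * 4 = 72 ≡ 1 (mod 71)

18^(-1) ≡ 4 (mod 71)


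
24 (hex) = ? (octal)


24 (base 16) = 36 (decimal)
36 (decimal) = 44 (base 8)


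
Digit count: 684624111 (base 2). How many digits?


684624111 in base 2 = 101000110011101000100011101111
Number of digits = 30

30 digits (base 2)


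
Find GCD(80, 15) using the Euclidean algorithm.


80 = 5 * 15 + 5
15 = 3 * 5 + 0
GCD = 5


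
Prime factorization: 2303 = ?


2303 / 7 = 329
329 / 7 = 47
47 / 47 = 1
2303 = 7^2 × 47


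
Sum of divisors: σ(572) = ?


Divisors of 572: 1, 2, 4, 11, 13, 22, 26, 44, 52, 143, 286, 572
Sum = 1 + 2 + 4 + 11 + 13 + 22 + 26 + 44 + 52 + 143 + 286 + 572 = 1176

σ(572) = 1176


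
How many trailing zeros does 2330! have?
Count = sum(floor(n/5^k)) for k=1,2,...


floor(2330/5) = 466
floor(2330/25) = 93
floor(2330/125) = 18
floor(2330/625) = 3
Total = 580

580 trailing zeros


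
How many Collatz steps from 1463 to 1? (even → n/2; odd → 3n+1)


1463 → 4390 → 2195 → 6586 → 3293 → 9880 → 4940 → 2470 → 1235 → 3706 → 1853 → 5560 → 2780 → 1390 → 695 → 2086 → 1043 → 3130 → 1565 → 4696 → 2348 → 1174 → 587 → 1762 → 881 → 2644 → 1322 → 661 → 1984 → 992 → 496 → 248 → 124 → 62 → 31 → 94 → 47 → 142 → 71 → 214 → 107 → 322 → 161 → 484 → 242 → 121 → 364 → 182 → 91 → 274 → 137 → 412 → 206 → 103 → 310 → 155 → 466 → 233 → 700 → 350 → 175 → 526 → 263 → 790 → 395 → 1186 → 593 → 1780 → 890 → 445 → 1336 → 668 → 334 → 167 → 502 → 251 → 754 → 377 → 1132 → 566 → 283 → 850 → 425 → 1276 → 638 → 319 → 958 → 479 → 1438 → 719 → 2158 → 1079 → 3238 → 1619 → 4858 → 2429 → 7288 → 3644 → 1822 → 911 → 2734 → 1367 → 4102 → 2051 → 6154 → 3077 → 9232 → 4616 → 2308 → 1154 → 577 → 1732 → 866 → 433 → 1300 → 650 → 325 → 976 → 488 → 244 → 122 → 61 → 184 → 92 → 46 → 23 → 70 → 35 → 106 → 53 → 160 → 80 → 40 → 20 → 10 → 5 → 16 → 8 → 4 → 2 → 1
Total steps = 140

140 steps


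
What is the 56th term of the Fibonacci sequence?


Sequence: 1, 1, 2, 3, 5, 8, 13, 21, 34, 55, 89, 144, 233, 377, 610, 987, 1597, 2584, 4181, 6765, 10946, 17711, 28657, 46368, 75025, 121393, 196418, 317811, 514229, 832040, 1346269, 2178309, 3524578, 5702887, 9227465, 14930352, 24157817, 39088169, 63245986, 102334155, 165580141, 267914296, 433494437, 701408733, 1134903170, 1836311903, 2971215073, 4807526976, 7778742049, 12586269025, 20365011074, 32951280099, 53316291173, 86267571272, 139583862445, 225851433717
F(56) = 225851433717


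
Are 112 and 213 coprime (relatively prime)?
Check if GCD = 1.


Euclidean algorithm:
213 = 1 * 112 + 101
112 = 1 * 101 + 11
101 = 9 * 11 + 2
11 = 5 * 2 + 1
2 = 2 * 1 + 0
GCD(112, 213) = 1

Yes, coprime (GCD = 1)


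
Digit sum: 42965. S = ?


4 + 2 + 9 + 6 + 5 = 26


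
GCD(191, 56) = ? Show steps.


191 = 3 * 56 + 23
56 = 2 * 23 + 10
23 = 2 * 10 + 3
10 = 3 * 3 + 1
3 = 3 * 1 + 0
GCD = 1


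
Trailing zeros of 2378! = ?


floor(2378/5) = 475
floor(2378/25) = 95
floor(2378/125) = 19
floor(2378/625) = 3
Total = 592

592 trailing zeros


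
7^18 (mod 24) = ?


7^1 mod 24 = 7
7^2 mod 24 = 1
7^3 mod 24 = 7
7^4 mod 24 = 1
7^5 mod 24 = 7
7^6 mod 24 = 1
7^7 mod 24 = 7
7^8 mod 24 = 1
7^9 mod 24 = 7
7^10 mod 24 = 1
7^11 mod 24 = 7
7^12 mod 24 = 1
7^13 mod 24 = 7
7^14 mod 24 = 1
7^15 mod 24 = 7
7^16 mod 24 = 1
7^17 mod 24 = 7
7^18 mod 24 = 1


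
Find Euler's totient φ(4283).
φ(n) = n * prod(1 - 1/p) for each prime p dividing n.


4283 = 4283
Prime factors: 4283
φ(4283) = 4283 × (1-1/4283)
= 4283 × 4282/4283 = 4282

φ(4283) = 4282


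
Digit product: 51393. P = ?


5 × 1 × 3 × 9 × 3 = 405


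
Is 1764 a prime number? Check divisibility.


1764 / 2 = 882 (exact division)
1764 is NOT prime.

No, 1764 is not prime


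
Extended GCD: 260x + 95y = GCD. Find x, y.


Tabular extended Euclidean (each row: r = 260*s + 95*t):
r=260, s=1, t=0
r=95, s=0, t=1
q=2: r=70, s=1, t=-2   [260*(1) + 95*(-2) = 70]
q=1: r=25, s=-1, t=3   [260*(-1) + 95*(3) = 25]
q=2: r=20, s=3, t=-8   [260*(3) + 95*(-8) = 20]
q=1: r=5, s=-4, t=11   [260*(-4) + 95*(11) = 5]
q=4: r=0, s=19, t=-52   [260*(19) + 95*(-52) = 0]
GCD = 5; from the row with r=5: x=-4, y=11
Check: 260*(-4) + 95*(11) = -1040 + 1045 = 5

GCD = 5, x = -4, y = 11


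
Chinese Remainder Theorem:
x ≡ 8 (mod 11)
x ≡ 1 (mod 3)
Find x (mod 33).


M = 11*3 = 33
M1 = M/11 = 3, M2 = M/3 = 11
M1^(-1) mod 11 = 4, M2^(-1) mod 3 = 2
x = 8*3*4 + 1*11*2 = 118
118 mod 33 = 19
Check: 19 mod 11 = 8 ✓, 19 mod 3 = 1 ✓

x ≡ 19 (mod 33)


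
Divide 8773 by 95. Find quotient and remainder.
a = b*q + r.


8773 = 95 * 92 + 33
Check: 8740 + 33 = 8773

q = 92, r = 33


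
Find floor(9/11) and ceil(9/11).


9/11 = 0.8182
floor = 0
ceil = 1

floor = 0, ceil = 1


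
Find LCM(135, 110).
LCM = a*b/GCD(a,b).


GCD(135, 110) = 5
LCM = 135*110/5 = 14850/5 = 2970

LCM = 2970


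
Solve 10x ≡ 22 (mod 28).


GCD(10, 28) = 2 divides 22
Divide: 5x ≡ 11 (mod 14)
x ≡ 5 (mod 14)


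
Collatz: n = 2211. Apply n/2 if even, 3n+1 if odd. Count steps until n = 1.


2211 → 6634 → 3317 → 9952 → 4976 → 2488 → 1244 → 622 → 311 → 934 → 467 → 1402 → 701 → 2104 → 1052 → 526 → 263 → 790 → 395 → 1186 → 593 → 1780 → 890 → 445 → 1336 → 668 → 334 → 167 → 502 → 251 → 754 → 377 → 1132 → 566 → 283 → 850 → 425 → 1276 → 638 → 319 → 958 → 479 → 1438 → 719 → 2158 → 1079 → 3238 → 1619 → 4858 → 2429 → 7288 → 3644 → 1822 → 911 → 2734 → 1367 → 4102 → 2051 → 6154 → 3077 → 9232 → 4616 → 2308 → 1154 → 577 → 1732 → 866 → 433 → 1300 → 650 → 325 → 976 → 488 → 244 → 122 → 61 → 184 → 92 → 46 → 23 → 70 → 35 → 106 → 53 → 160 → 80 → 40 → 20 → 10 → 5 → 16 → 8 → 4 → 2 → 1
Total steps = 94

94 steps


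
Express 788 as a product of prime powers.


788 / 2 = 394
394 / 2 = 197
197 / 197 = 1
788 = 2^2 × 197


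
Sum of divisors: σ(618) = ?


Divisors of 618: 1, 2, 3, 6, 103, 206, 309, 618
Sum = 1 + 2 + 3 + 6 + 103 + 206 + 309 + 618 = 1248

σ(618) = 1248


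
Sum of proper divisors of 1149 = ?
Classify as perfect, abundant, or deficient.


Proper divisors: 1, 3, 383
Sum = 1 + 3 + 383 = 387
387 < 1149 → deficient

s(1149) = 387 (deficient)


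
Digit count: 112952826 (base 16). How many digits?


112952826 in base 16 = 6BB85FA
Number of digits = 7

7 digits (base 16)


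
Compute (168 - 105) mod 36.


168 - 105 = 63
63 mod 36 = 27


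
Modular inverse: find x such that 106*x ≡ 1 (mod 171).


Use the extended Euclidean algorithm on (171, 106); each row r = 171*s + 106*t:
r=171, s=1, t=0
r=106, s=0, t=1
q=1: r=65, s=1, t=-1   [171*(1) + 106*(-1) = 65]
q=1: r=41, s=-1, t=2   [171*(-1) + 106*(2) = 41]
q=1: r=24, s=2, t=-3   [171*(2) + 106*(-3) = 24]
q=1: r=17, s=-3, t=5   [171*(-3) + 106*(5) = 17]
q=1: r=7, s=5, t=-8   [171*(5) + 106*(-8) = 7]
q=2: r=3, s=-13, t=21   [171*(-13) + 106*(21) = 3]
q=2: r=1, s=31, t=-50   [171*(31) + 106*(-50) = 1]
q=3: r=0, s=-106, t=171   [171*(-106) + 106*(171) = 0]
GCD = 1 with t = -50, so 106*(-50) ≡ 1 (mod 171)
Inverse = -50 mod 171 = 121
Check: 106 * 121 = 12826 ≡ 1 (mod 171)

106^(-1) ≡ 121 (mod 171)


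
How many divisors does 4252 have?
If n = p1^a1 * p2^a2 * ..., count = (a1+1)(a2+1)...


4252 = 2^2 × 1063^1
d(4252) = (2+1) × (1+1) = 6

6 divisors


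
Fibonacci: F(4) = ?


Sequence: 1, 1, 2, 3
F(4) = 3


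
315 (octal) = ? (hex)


315 (base 8) = 205 (decimal)
205 (decimal) = CD (base 16)


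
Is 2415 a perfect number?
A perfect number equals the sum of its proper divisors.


Proper divisors of 2415: 1, 3, 5, 7, 15, 21, 23, 35, 69, 105, 115, 161, 345, 483, 805
Sum = 1 + 3 + 5 + 7 + 15 + 21 + 23 + 35 + 69 + 105 + 115 + 161 + 345 + 483 + 805 = 2193

No, 2415 is not perfect (2193 ≠ 2415)


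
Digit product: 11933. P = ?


1 × 1 × 9 × 3 × 3 = 81


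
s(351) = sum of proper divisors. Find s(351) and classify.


Proper divisors: 1, 3, 9, 13, 27, 39, 117
Sum = 1 + 3 + 9 + 13 + 27 + 39 + 117 = 209
209 < 351 → deficient

s(351) = 209 (deficient)


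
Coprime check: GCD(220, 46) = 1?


Euclidean algorithm:
220 = 4 * 46 + 36
46 = 1 * 36 + 10
36 = 3 * 10 + 6
10 = 1 * 6 + 4
6 = 1 * 4 + 2
4 = 2 * 2 + 0
GCD(220, 46) = 2

No, not coprime (GCD = 2)


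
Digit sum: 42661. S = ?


4 + 2 + 6 + 6 + 1 = 19


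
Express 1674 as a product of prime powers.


1674 / 2 = 837
837 / 3 = 279
279 / 3 = 93
93 / 3 = 31
31 / 31 = 1
1674 = 2 × 3^3 × 31


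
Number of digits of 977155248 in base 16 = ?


977155248 in base 16 = 3A3E34B0
Number of digits = 8

8 digits (base 16)


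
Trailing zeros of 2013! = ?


floor(2013/5) = 402
floor(2013/25) = 80
floor(2013/125) = 16
floor(2013/625) = 3
Total = 501

501 trailing zeros


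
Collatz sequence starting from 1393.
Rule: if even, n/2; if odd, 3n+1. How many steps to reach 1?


1393 → 4180 → 2090 → 1045 → 3136 → 1568 → 784 → 392 → 196 → 98 → 49 → 148 → 74 → 37 → 112 → 56 → 28 → 14 → 7 → 22 → 11 → 34 → 17 → 52 → 26 → 13 → 40 → 20 → 10 → 5 → 16 → 8 → 4 → 2 → 1
Total steps = 34

34 steps


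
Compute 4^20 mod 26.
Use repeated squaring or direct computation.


4^1 mod 26 = 4
4^2 mod 26 = 16
4^3 mod 26 = 12
4^4 mod 26 = 22
4^5 mod 26 = 10
4^6 mod 26 = 14
4^7 mod 26 = 4
4^8 mod 26 = 16
4^9 mod 26 = 12
4^10 mod 26 = 22
4^11 mod 26 = 10
4^12 mod 26 = 14
4^13 mod 26 = 4
4^14 mod 26 = 16
4^15 mod 26 = 12
4^16 mod 26 = 22
4^17 mod 26 = 10
4^18 mod 26 = 14
4^19 mod 26 = 4
4^20 mod 26 = 16


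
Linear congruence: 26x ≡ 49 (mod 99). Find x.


GCD(26, 99) = 1, unique solution
a^(-1) mod 99 = 80
x = 80 * 49 mod 99 = 59

x ≡ 59 (mod 99)


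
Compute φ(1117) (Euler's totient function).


1117 = 1117
Prime factors: 1117
φ(1117) = 1117 × (1-1/1117)
= 1117 × 1116/1117 = 1116

φ(1117) = 1116


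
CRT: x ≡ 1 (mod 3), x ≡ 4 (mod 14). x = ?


M = 3*14 = 42
M1 = M/3 = 14, M2 = M/14 = 3
M1^(-1) mod 3 = 2, M2^(-1) mod 14 = 5
x = 1*14*2 + 4*3*5 = 88
88 mod 42 = 4
Check: 4 mod 3 = 1 ✓, 4 mod 14 = 4 ✓

x ≡ 4 (mod 42)


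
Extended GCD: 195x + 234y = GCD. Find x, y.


Tabular extended Euclidean (each row: r = 195*s + 234*t):
r=195, s=1, t=0
r=234, s=0, t=1
q=0: r=195, s=1, t=0   [195*(1) + 234*(0) = 195]
q=1: r=39, s=-1, t=1   [195*(-1) + 234*(1) = 39]
q=5: r=0, s=6, t=-5   [195*(6) + 234*(-5) = 0]
GCD = 39; from the row with r=39: x=-1, y=1
Check: 195*(-1) + 234*(1) = -195 + 234 = 39

GCD = 39, x = -1, y = 1


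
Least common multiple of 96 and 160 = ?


GCD(96, 160) = 32
LCM = 96*160/32 = 15360/32 = 480

LCM = 480


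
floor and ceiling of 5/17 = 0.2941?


5/17 = 0.2941
floor = 0
ceil = 1

floor = 0, ceil = 1


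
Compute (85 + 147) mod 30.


85 + 147 = 232
232 mod 30 = 22


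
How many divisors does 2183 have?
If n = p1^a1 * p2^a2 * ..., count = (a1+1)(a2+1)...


2183 = 37^1 × 59^1
d(2183) = (1+1) × (1+1) = 4

4 divisors


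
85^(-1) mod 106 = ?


Use the extended Euclidean algorithm on (106, 85); each row r = 106*s + 85*t:
r=106, s=1, t=0
r=85, s=0, t=1
q=1: r=21, s=1, t=-1   [106*(1) + 85*(-1) = 21]
q=4: r=1, s=-4, t=5   [106*(-4) + 85*(5) = 1]
q=21: r=0, s=85, t=-106   [106*(85) + 85*(-106) = 0]
GCD = 1 with t = 5, so 85*(5) ≡ 1 (mod 106)
Inverse = 5 mod 106 = 5
Check: 85 * 5 = 425 ≡ 1 (mod 106)

85^(-1) ≡ 5 (mod 106)


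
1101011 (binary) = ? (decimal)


1101011 (base 2) = 107 (decimal)
107 (decimal) = 107 (base 10)


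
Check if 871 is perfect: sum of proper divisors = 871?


Proper divisors of 871: 1, 13, 67
Sum = 1 + 13 + 67 = 81

No, 871 is not perfect (81 ≠ 871)


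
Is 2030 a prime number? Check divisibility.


2030 / 2 = 1015 (exact division)
2030 is NOT prime.

No, 2030 is not prime


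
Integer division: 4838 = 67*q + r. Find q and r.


4838 = 67 * 72 + 14
Check: 4824 + 14 = 4838

q = 72, r = 14


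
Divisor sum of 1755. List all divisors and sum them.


Divisors of 1755: 1, 3, 5, 9, 13, 15, 27, 39, 45, 65, 117, 135, 195, 351, 585, 1755
Sum = 1 + 3 + 5 + 9 + 13 + 15 + 27 + 39 + 45 + 65 + 117 + 135 + 195 + 351 + 585 + 1755 = 3360

σ(1755) = 3360


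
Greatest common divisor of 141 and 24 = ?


141 = 5 * 24 + 21
24 = 1 * 21 + 3
21 = 7 * 3 + 0
GCD = 3


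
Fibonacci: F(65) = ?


Sequence: 1, 1, 2, 3, 5, 8, 13, 21, 34, 55, 89, 144, 233, 377, 610, 987, 1597, 2584, 4181, 6765, 10946, 17711, 28657, 46368, 75025, 121393, 196418, 317811, 514229, 832040, 1346269, 2178309, 3524578, 5702887, 9227465, 14930352, 24157817, 39088169, 63245986, 102334155, 165580141, 267914296, 433494437, 701408733, 1134903170, 1836311903, 2971215073, 4807526976, 7778742049, 12586269025, 20365011074, 32951280099, 53316291173, 86267571272, 139583862445, 225851433717, 365435296162, 591286729879, 956722026041, 1548008755920, 2504730781961, 4052739537881, 6557470319842, 10610209857723, 17167680177565
F(65) = 17167680177565


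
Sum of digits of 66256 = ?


6 + 6 + 2 + 5 + 6 = 25


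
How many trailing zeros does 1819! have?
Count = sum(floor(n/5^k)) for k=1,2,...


floor(1819/5) = 363
floor(1819/25) = 72
floor(1819/125) = 14
floor(1819/625) = 2
Total = 451

451 trailing zeros


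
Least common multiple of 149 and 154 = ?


GCD(149, 154) = 1
LCM = 149*154/1 = 22946/1 = 22946

LCM = 22946


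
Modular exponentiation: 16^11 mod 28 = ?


16^1 mod 28 = 16
16^2 mod 28 = 4
16^3 mod 28 = 8
16^4 mod 28 = 16
16^5 mod 28 = 4
16^6 mod 28 = 8
16^7 mod 28 = 16
16^8 mod 28 = 4
16^9 mod 28 = 8
16^10 mod 28 = 16
16^11 mod 28 = 4


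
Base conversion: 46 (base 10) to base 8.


46 (base 10) = 46 (decimal)
46 (decimal) = 56 (base 8)


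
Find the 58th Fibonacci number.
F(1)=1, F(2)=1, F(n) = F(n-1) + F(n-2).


Sequence: 1, 1, 2, 3, 5, 8, 13, 21, 34, 55, 89, 144, 233, 377, 610, 987, 1597, 2584, 4181, 6765, 10946, 17711, 28657, 46368, 75025, 121393, 196418, 317811, 514229, 832040, 1346269, 2178309, 3524578, 5702887, 9227465, 14930352, 24157817, 39088169, 63245986, 102334155, 165580141, 267914296, 433494437, 701408733, 1134903170, 1836311903, 2971215073, 4807526976, 7778742049, 12586269025, 20365011074, 32951280099, 53316291173, 86267571272, 139583862445, 225851433717, 365435296162, 591286729879
F(58) = 591286729879


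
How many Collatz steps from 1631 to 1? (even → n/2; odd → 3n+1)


1631 → 4894 → 2447 → 7342 → 3671 → 11014 → 5507 → 16522 → 8261 → 24784 → 12392 → 6196 → 3098 → 1549 → 4648 → 2324 → 1162 → 581 → 1744 → 872 → 436 → 218 → 109 → 328 → 164 → 82 → 41 → 124 → 62 → 31 → 94 → 47 → 142 → 71 → 214 → 107 → 322 → 161 → 484 → 242 → 121 → 364 → 182 → 91 → 274 → 137 → 412 → 206 → 103 → 310 → 155 → 466 → 233 → 700 → 350 → 175 → 526 → 263 → 790 → 395 → 1186 → 593 → 1780 → 890 → 445 → 1336 → 668 → 334 → 167 → 502 → 251 → 754 → 377 → 1132 → 566 → 283 → 850 → 425 → 1276 → 638 → 319 → 958 → 479 → 1438 → 719 → 2158 → 1079 → 3238 → 1619 → 4858 → 2429 → 7288 → 3644 → 1822 → 911 → 2734 → 1367 → 4102 → 2051 → 6154 → 3077 → 9232 → 4616 → 2308 → 1154 → 577 → 1732 → 866 → 433 → 1300 → 650 → 325 → 976 → 488 → 244 → 122 → 61 → 184 → 92 → 46 → 23 → 70 → 35 → 106 → 53 → 160 → 80 → 40 → 20 → 10 → 5 → 16 → 8 → 4 → 2 → 1
Total steps = 135

135 steps


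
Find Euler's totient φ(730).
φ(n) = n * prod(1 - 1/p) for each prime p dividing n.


730 = 2 × 5 × 73
Prime factors: 2, 5, 73
φ(730) = 730 × (1-1/2) × (1-1/5) × (1-1/73)
= 730 × 1/2 × 4/5 × 72/73 = 288

φ(730) = 288


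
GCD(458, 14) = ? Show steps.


458 = 32 * 14 + 10
14 = 1 * 10 + 4
10 = 2 * 4 + 2
4 = 2 * 2 + 0
GCD = 2


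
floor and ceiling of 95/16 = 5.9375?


95/16 = 5.9375
floor = 5
ceil = 6

floor = 5, ceil = 6


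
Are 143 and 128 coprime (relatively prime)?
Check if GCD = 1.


Euclidean algorithm:
143 = 1 * 128 + 15
128 = 8 * 15 + 8
15 = 1 * 8 + 7
8 = 1 * 7 + 1
7 = 7 * 1 + 0
GCD(143, 128) = 1

Yes, coprime (GCD = 1)


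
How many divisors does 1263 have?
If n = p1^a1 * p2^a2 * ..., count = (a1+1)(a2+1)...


1263 = 3^1 × 421^1
d(1263) = (1+1) × (1+1) = 4

4 divisors


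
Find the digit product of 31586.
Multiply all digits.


3 × 1 × 5 × 8 × 6 = 720


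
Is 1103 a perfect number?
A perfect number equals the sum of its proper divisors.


Proper divisors of 1103: 1
Sum = 1 = 1

No, 1103 is not perfect (1 ≠ 1103)


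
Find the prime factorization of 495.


495 / 3 = 165
165 / 3 = 55
55 / 5 = 11
11 / 11 = 1
495 = 3^2 × 5 × 11


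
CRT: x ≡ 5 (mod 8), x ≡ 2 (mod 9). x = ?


M = 8*9 = 72
M1 = M/8 = 9, M2 = M/9 = 8
M1^(-1) mod 8 = 1, M2^(-1) mod 9 = 8
x = 5*9*1 + 2*8*8 = 173
173 mod 72 = 29
Check: 29 mod 8 = 5 ✓, 29 mod 9 = 2 ✓

x ≡ 29 (mod 72)


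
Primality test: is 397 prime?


Check divisors up to sqrt(397) = 19.9249
No divisors found.
397 is prime.

Yes, 397 is prime


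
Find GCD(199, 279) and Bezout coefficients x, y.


Tabular extended Euclidean (each row: r = 199*s + 279*t):
r=199, s=1, t=0
r=279, s=0, t=1
q=0: r=199, s=1, t=0   [199*(1) + 279*(0) = 199]
q=1: r=80, s=-1, t=1   [199*(-1) + 279*(1) = 80]
q=2: r=39, s=3, t=-2   [199*(3) + 279*(-2) = 39]
q=2: r=2, s=-7, t=5   [199*(-7) + 279*(5) = 2]
q=19: r=1, s=136, t=-97   [199*(136) + 279*(-97) = 1]
q=2: r=0, s=-279, t=199   [199*(-279) + 279*(199) = 0]
GCD = 1; from the row with r=1: x=136, y=-97
Check: 199*(136) + 279*(-97) = 27064 - 27063 = 1

GCD = 1, x = 136, y = -97


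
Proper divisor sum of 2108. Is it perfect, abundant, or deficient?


Proper divisors: 1, 2, 4, 17, 31, 34, 62, 68, 124, 527, 1054
Sum = 1 + 2 + 4 + 17 + 31 + 34 + 62 + 68 + 124 + 527 + 1054 = 1924
1924 < 2108 → deficient

s(2108) = 1924 (deficient)


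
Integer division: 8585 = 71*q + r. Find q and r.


8585 = 71 * 120 + 65
Check: 8520 + 65 = 8585

q = 120, r = 65


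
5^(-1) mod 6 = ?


Use the extended Euclidean algorithm on (6, 5); each row r = 6*s + 5*t:
r=6, s=1, t=0
r=5, s=0, t=1
q=1: r=1, s=1, t=-1   [6*(1) + 5*(-1) = 1]
q=5: r=0, s=-5, t=6   [6*(-5) + 5*(6) = 0]
GCD = 1 with t = -1, so 5*(-1) ≡ 1 (mod 6)
Inverse = -1 mod 6 = 5
Check: 5 * 5 = 25 ≡ 1 (mod 6)

5^(-1) ≡ 5 (mod 6)


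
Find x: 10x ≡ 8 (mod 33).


GCD(10, 33) = 1, unique solution
a^(-1) mod 33 = 10
x = 10 * 8 mod 33 = 14

x ≡ 14 (mod 33)


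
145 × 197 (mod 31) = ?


145 × 197 = 28565
28565 mod 31 = 14


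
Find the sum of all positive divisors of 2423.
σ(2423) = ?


Divisors of 2423: 1, 2423
Sum = 1 + 2423 = 2424

σ(2423) = 2424


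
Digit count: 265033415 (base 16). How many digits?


265033415 in base 16 = FCC16C7
Number of digits = 7

7 digits (base 16)


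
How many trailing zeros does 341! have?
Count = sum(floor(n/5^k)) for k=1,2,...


floor(341/5) = 68
floor(341/25) = 13
floor(341/125) = 2
Total = 83

83 trailing zeros


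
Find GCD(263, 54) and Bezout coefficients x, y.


Tabular extended Euclidean (each row: r = 263*s + 54*t):
r=263, s=1, t=0
r=54, s=0, t=1
q=4: r=47, s=1, t=-4   [263*(1) + 54*(-4) = 47]
q=1: r=7, s=-1, t=5   [263*(-1) + 54*(5) = 7]
q=6: r=5, s=7, t=-34   [263*(7) + 54*(-34) = 5]
q=1: r=2, s=-8, t=39   [263*(-8) + 54*(39) = 2]
q=2: r=1, s=23, t=-112   [263*(23) + 54*(-112) = 1]
q=2: r=0, s=-54, t=263   [263*(-54) + 54*(263) = 0]
GCD = 1; from the row with r=1: x=23, y=-112
Check: 263*(23) + 54*(-112) = 6049 - 6048 = 1

GCD = 1, x = 23, y = -112


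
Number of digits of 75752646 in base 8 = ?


75752646 in base 8 = 440762306
Number of digits = 9

9 digits (base 8)


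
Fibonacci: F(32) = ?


Sequence: 1, 1, 2, 3, 5, 8, 13, 21, 34, 55, 89, 144, 233, 377, 610, 987, 1597, 2584, 4181, 6765, 10946, 17711, 28657, 46368, 75025, 121393, 196418, 317811, 514229, 832040, 1346269, 2178309
F(32) = 2178309


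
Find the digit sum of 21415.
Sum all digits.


2 + 1 + 4 + 1 + 5 = 13


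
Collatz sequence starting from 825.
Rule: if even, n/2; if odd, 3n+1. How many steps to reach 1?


825 → 2476 → 1238 → 619 → 1858 → 929 → 2788 → 1394 → 697 → 2092 → 1046 → 523 → 1570 → 785 → 2356 → 1178 → 589 → 1768 → 884 → 442 → 221 → 664 → 332 → 166 → 83 → 250 → 125 → 376 → 188 → 94 → 47 → 142 → 71 → 214 → 107 → 322 → 161 → 484 → 242 → 121 → 364 → 182 → 91 → 274 → 137 → 412 → 206 → 103 → 310 → 155 → 466 → 233 → 700 → 350 → 175 → 526 → 263 → 790 → 395 → 1186 → 593 → 1780 → 890 → 445 → 1336 → 668 → 334 → 167 → 502 → 251 → 754 → 377 → 1132 → 566 → 283 → 850 → 425 → 1276 → 638 → 319 → 958 → 479 → 1438 → 719 → 2158 → 1079 → 3238 → 1619 → 4858 → 2429 → 7288 → 3644 → 1822 → 911 → 2734 → 1367 → 4102 → 2051 → 6154 → 3077 → 9232 → 4616 → 2308 → 1154 → 577 → 1732 → 866 → 433 → 1300 → 650 → 325 → 976 → 488 → 244 → 122 → 61 → 184 → 92 → 46 → 23 → 70 → 35 → 106 → 53 → 160 → 80 → 40 → 20 → 10 → 5 → 16 → 8 → 4 → 2 → 1
Total steps = 134

134 steps


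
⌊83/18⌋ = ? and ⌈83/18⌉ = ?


83/18 = 4.6111
floor = 4
ceil = 5

floor = 4, ceil = 5


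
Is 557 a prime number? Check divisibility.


Check divisors up to sqrt(557) = 23.6008
No divisors found.
557 is prime.

Yes, 557 is prime


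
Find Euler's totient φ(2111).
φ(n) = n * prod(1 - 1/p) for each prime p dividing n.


2111 = 2111
Prime factors: 2111
φ(2111) = 2111 × (1-1/2111)
= 2111 × 2110/2111 = 2110

φ(2111) = 2110


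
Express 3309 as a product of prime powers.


3309 / 3 = 1103
1103 / 1103 = 1
3309 = 3 × 1103


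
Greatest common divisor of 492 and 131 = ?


492 = 3 * 131 + 99
131 = 1 * 99 + 32
99 = 3 * 32 + 3
32 = 10 * 3 + 2
3 = 1 * 2 + 1
2 = 2 * 1 + 0
GCD = 1


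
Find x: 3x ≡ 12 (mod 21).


GCD(3, 21) = 3 divides 12
Divide: 1x ≡ 4 (mod 7)
x ≡ 4 (mod 7)


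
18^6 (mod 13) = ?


18^1 mod 13 = 5
18^2 mod 13 = 12
18^3 mod 13 = 8
18^4 mod 13 = 1
18^5 mod 13 = 5
18^6 mod 13 = 12


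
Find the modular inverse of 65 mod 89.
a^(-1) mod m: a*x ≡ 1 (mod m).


Use the extended Euclidean algorithm on (89, 65); each row r = 89*s + 65*t:
r=89, s=1, t=0
r=65, s=0, t=1
q=1: r=24, s=1, t=-1   [89*(1) + 65*(-1) = 24]
q=2: r=17, s=-2, t=3   [89*(-2) + 65*(3) = 17]
q=1: r=7, s=3, t=-4   [89*(3) + 65*(-4) = 7]
q=2: r=3, s=-8, t=11   [89*(-8) + 65*(11) = 3]
q=2: r=1, s=19, t=-26   [89*(19) + 65*(-26) = 1]
q=3: r=0, s=-65, t=89   [89*(-65) + 65*(89) = 0]
GCD = 1 with t = -26, so 65*(-26) ≡ 1 (mod 89)
Inverse = -26 mod 89 = 63
Check: 65 * 63 = 4095 ≡ 1 (mod 89)

65^(-1) ≡ 63 (mod 89)


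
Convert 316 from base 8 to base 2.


316 (base 8) = 206 (decimal)
206 (decimal) = 11001110 (base 2)


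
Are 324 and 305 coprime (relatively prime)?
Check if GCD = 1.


Euclidean algorithm:
324 = 1 * 305 + 19
305 = 16 * 19 + 1
19 = 19 * 1 + 0
GCD(324, 305) = 1

Yes, coprime (GCD = 1)


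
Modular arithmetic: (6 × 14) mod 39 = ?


6 × 14 = 84
84 mod 39 = 6


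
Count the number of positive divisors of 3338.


3338 = 2^1 × 1669^1
d(3338) = (1+1) × (1+1) = 4

4 divisors


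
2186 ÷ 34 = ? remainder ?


2186 = 34 * 64 + 10
Check: 2176 + 10 = 2186

q = 64, r = 10


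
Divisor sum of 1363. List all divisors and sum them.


Divisors of 1363: 1, 29, 47, 1363
Sum = 1 + 29 + 47 + 1363 = 1440

σ(1363) = 1440


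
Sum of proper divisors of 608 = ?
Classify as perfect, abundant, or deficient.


Proper divisors: 1, 2, 4, 8, 16, 19, 32, 38, 76, 152, 304
Sum = 1 + 2 + 4 + 8 + 16 + 19 + 32 + 38 + 76 + 152 + 304 = 652
652 > 608 → abundant

s(608) = 652 (abundant)


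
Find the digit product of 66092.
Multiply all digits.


6 × 6 × 0 × 9 × 2 = 0


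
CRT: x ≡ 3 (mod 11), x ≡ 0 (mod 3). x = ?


M = 11*3 = 33
M1 = M/11 = 3, M2 = M/3 = 11
M1^(-1) mod 11 = 4, M2^(-1) mod 3 = 2
x = 3*3*4 + 0*11*2 = 36
36 mod 33 = 3
Check: 3 mod 11 = 3 ✓, 3 mod 3 = 0 ✓

x ≡ 3 (mod 33)


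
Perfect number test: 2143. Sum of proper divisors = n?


Proper divisors of 2143: 1
Sum = 1 = 1

No, 2143 is not perfect (1 ≠ 2143)


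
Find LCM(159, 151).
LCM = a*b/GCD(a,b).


GCD(159, 151) = 1
LCM = 159*151/1 = 24009/1 = 24009

LCM = 24009


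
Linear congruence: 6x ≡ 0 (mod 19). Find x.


GCD(6, 19) = 1, unique solution
a^(-1) mod 19 = 16
x = 16 * 0 mod 19 = 0

x ≡ 0 (mod 19)


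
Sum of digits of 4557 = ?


4 + 5 + 5 + 7 = 21


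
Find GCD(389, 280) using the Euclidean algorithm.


389 = 1 * 280 + 109
280 = 2 * 109 + 62
109 = 1 * 62 + 47
62 = 1 * 47 + 15
47 = 3 * 15 + 2
15 = 7 * 2 + 1
2 = 2 * 1 + 0
GCD = 1


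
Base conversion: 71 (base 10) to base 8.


71 (base 10) = 71 (decimal)
71 (decimal) = 107 (base 8)


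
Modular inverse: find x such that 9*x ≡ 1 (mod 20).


Use the extended Euclidean algorithm on (20, 9); each row r = 20*s + 9*t:
r=20, s=1, t=0
r=9, s=0, t=1
q=2: r=2, s=1, t=-2   [20*(1) + 9*(-2) = 2]
q=4: r=1, s=-4, t=9   [20*(-4) + 9*(9) = 1]
q=2: r=0, s=9, t=-20   [20*(9) + 9*(-20) = 0]
GCD = 1 with t = 9, so 9*(9) ≡ 1 (mod 20)
Inverse = 9 mod 20 = 9
Check: 9 * 9 = 81 ≡ 1 (mod 20)

9^(-1) ≡ 9 (mod 20)


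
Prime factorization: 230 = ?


230 / 2 = 115
115 / 5 = 23
23 / 23 = 1
230 = 2 × 5 × 23


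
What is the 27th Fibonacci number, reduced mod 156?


F(k) mod 156 for k=1..27:
1, 1, 2, 3, 5, 8, 13, 21, 34, 55, 89, 144, 77, 65, 142, 51, 37, 88, 125, 57, 26, 83, 109, 36, 145, 25, 14
F(27) mod 156 = 14


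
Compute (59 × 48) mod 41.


59 × 48 = 2832
2832 mod 41 = 3


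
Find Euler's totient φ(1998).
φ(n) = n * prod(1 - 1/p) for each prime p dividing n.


1998 = 2 × 3^3 × 37
Prime factors: 2, 3, 37
φ(1998) = 1998 × (1-1/2) × (1-1/3) × (1-1/37)
= 1998 × 1/2 × 2/3 × 36/37 = 648

φ(1998) = 648


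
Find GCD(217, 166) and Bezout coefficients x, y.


Tabular extended Euclidean (each row: r = 217*s + 166*t):
r=217, s=1, t=0
r=166, s=0, t=1
q=1: r=51, s=1, t=-1   [217*(1) + 166*(-1) = 51]
q=3: r=13, s=-3, t=4   [217*(-3) + 166*(4) = 13]
q=3: r=12, s=10, t=-13   [217*(10) + 166*(-13) = 12]
q=1: r=1, s=-13, t=17   [217*(-13) + 166*(17) = 1]
q=12: r=0, s=166, t=-217   [217*(166) + 166*(-217) = 0]
GCD = 1; from the row with r=1: x=-13, y=17
Check: 217*(-13) + 166*(17) = -2821 + 2822 = 1

GCD = 1, x = -13, y = 17


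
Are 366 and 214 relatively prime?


Euclidean algorithm:
366 = 1 * 214 + 152
214 = 1 * 152 + 62
152 = 2 * 62 + 28
62 = 2 * 28 + 6
28 = 4 * 6 + 4
6 = 1 * 4 + 2
4 = 2 * 2 + 0
GCD(366, 214) = 2

No, not coprime (GCD = 2)


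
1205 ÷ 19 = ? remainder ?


1205 = 19 * 63 + 8
Check: 1197 + 8 = 1205

q = 63, r = 8


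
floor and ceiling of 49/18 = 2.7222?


49/18 = 2.7222
floor = 2
ceil = 3

floor = 2, ceil = 3


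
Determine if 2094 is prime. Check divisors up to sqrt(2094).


2094 / 2 = 1047 (exact division)
2094 is NOT prime.

No, 2094 is not prime


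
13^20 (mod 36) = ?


13^1 mod 36 = 13
13^2 mod 36 = 25
13^3 mod 36 = 1
13^4 mod 36 = 13
13^5 mod 36 = 25
13^6 mod 36 = 1
13^7 mod 36 = 13
13^8 mod 36 = 25
13^9 mod 36 = 1
13^10 mod 36 = 13
13^11 mod 36 = 25
13^12 mod 36 = 1
13^13 mod 36 = 13
13^14 mod 36 = 25
13^15 mod 36 = 1
13^16 mod 36 = 13
13^17 mod 36 = 25
13^18 mod 36 = 1
13^19 mod 36 = 13
13^20 mod 36 = 25


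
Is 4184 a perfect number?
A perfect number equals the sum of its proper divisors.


Proper divisors of 4184: 1, 2, 4, 8, 523, 1046, 2092
Sum = 1 + 2 + 4 + 8 + 523 + 1046 + 2092 = 3676

No, 4184 is not perfect (3676 ≠ 4184)


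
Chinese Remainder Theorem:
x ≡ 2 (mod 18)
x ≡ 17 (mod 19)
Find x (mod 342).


M = 18*19 = 342
M1 = M/18 = 19, M2 = M/19 = 18
M1^(-1) mod 18 = 1, M2^(-1) mod 19 = 18
x = 2*19*1 + 17*18*18 = 5546
5546 mod 342 = 74
Check: 74 mod 18 = 2 ✓, 74 mod 19 = 17 ✓

x ≡ 74 (mod 342)


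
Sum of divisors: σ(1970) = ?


Divisors of 1970: 1, 2, 5, 10, 197, 394, 985, 1970
Sum = 1 + 2 + 5 + 10 + 197 + 394 + 985 + 1970 = 3564

σ(1970) = 3564


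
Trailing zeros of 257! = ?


floor(257/5) = 51
floor(257/25) = 10
floor(257/125) = 2
Total = 63

63 trailing zeros


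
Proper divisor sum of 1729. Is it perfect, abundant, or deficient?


Proper divisors: 1, 7, 13, 19, 91, 133, 247
Sum = 1 + 7 + 13 + 19 + 91 + 133 + 247 = 511
511 < 1729 → deficient

s(1729) = 511 (deficient)


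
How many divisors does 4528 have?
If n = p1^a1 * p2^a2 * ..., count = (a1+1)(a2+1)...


4528 = 2^4 × 283^1
d(4528) = (4+1) × (1+1) = 10

10 divisors


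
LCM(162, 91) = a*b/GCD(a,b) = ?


GCD(162, 91) = 1
LCM = 162*91/1 = 14742/1 = 14742

LCM = 14742


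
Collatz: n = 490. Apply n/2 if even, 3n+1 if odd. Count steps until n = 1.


490 → 245 → 736 → 368 → 184 → 92 → 46 → 23 → 70 → 35 → 106 → 53 → 160 → 80 → 40 → 20 → 10 → 5 → 16 → 8 → 4 → 2 → 1
Total steps = 22

22 steps


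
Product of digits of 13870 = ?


1 × 3 × 8 × 7 × 0 = 0


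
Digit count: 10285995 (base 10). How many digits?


10285995 has 8 digits in base 10
floor(log10(10285995)) + 1 = floor(7.0122) + 1 = 8

8 digits (base 10)


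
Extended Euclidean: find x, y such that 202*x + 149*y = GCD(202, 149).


Tabular extended Euclidean (each row: r = 202*s + 149*t):
r=202, s=1, t=0
r=149, s=0, t=1
q=1: r=53, s=1, t=-1   [202*(1) + 149*(-1) = 53]
q=2: r=43, s=-2, t=3   [202*(-2) + 149*(3) = 43]
q=1: r=10, s=3, t=-4   [202*(3) + 149*(-4) = 10]
q=4: r=3, s=-14, t=19   [202*(-14) + 149*(19) = 3]
q=3: r=1, s=45, t=-61   [202*(45) + 149*(-61) = 1]
q=3: r=0, s=-149, t=202   [202*(-149) + 149*(202) = 0]
GCD = 1; from the row with r=1: x=45, y=-61
Check: 202*(45) + 149*(-61) = 9090 - 9089 = 1

GCD = 1, x = 45, y = -61


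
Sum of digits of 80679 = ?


8 + 0 + 6 + 7 + 9 = 30


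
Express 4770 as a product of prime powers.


4770 / 2 = 2385
2385 / 3 = 795
795 / 3 = 265
265 / 5 = 53
53 / 53 = 1
4770 = 2 × 3^2 × 5 × 53


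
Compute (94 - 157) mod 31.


94 - 157 = -63
-63 mod 31 = 30


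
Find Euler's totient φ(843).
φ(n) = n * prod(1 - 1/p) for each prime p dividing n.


843 = 3 × 281
Prime factors: 3, 281
φ(843) = 843 × (1-1/3) × (1-1/281)
= 843 × 2/3 × 280/281 = 560

φ(843) = 560


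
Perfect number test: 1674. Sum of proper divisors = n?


Proper divisors of 1674: 1, 2, 3, 6, 9, 18, 27, 31, 54, 62, 93, 186, 279, 558, 837
Sum = 1 + 2 + 3 + 6 + 9 + 18 + 27 + 31 + 54 + 62 + 93 + 186 + 279 + 558 + 837 = 2166

No, 1674 is not perfect (2166 ≠ 1674)


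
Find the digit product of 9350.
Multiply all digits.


9 × 3 × 5 × 0 = 0


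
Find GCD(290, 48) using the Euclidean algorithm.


290 = 6 * 48 + 2
48 = 24 * 2 + 0
GCD = 2


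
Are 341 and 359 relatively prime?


Euclidean algorithm:
359 = 1 * 341 + 18
341 = 18 * 18 + 17
18 = 1 * 17 + 1
17 = 17 * 1 + 0
GCD(341, 359) = 1

Yes, coprime (GCD = 1)


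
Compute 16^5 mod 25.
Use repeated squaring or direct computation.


16^1 mod 25 = 16
16^2 mod 25 = 6
16^3 mod 25 = 21
16^4 mod 25 = 11
16^5 mod 25 = 1


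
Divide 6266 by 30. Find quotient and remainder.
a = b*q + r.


6266 = 30 * 208 + 26
Check: 6240 + 26 = 6266

q = 208, r = 26


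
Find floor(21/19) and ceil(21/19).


21/19 = 1.1053
floor = 1
ceil = 2

floor = 1, ceil = 2


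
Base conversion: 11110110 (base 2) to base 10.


11110110 (base 2) = 246 (decimal)
246 (decimal) = 246 (base 10)


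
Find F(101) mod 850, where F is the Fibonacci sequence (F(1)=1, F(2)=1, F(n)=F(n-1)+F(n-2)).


F(k) mod 850 for k=1..101:
1, 1, 2, 3, 5, 8, 13, 21, 34, 55, 89, 144, 233, 377, 610, 137, 747, 34, 781, 815, 746, 711, 607, 468, 225, 693, 68, 761, 829, 740, 719, 609, 478, 237, 715, 102, 817, 69, 36, 105, 141, 246, 387, 633, 170, 803, 123, 76, 199, 275, 474, 749, 373, 272, 645, 67, 712, 779, 641, 570, 361, 81, 442, 523, 115, 638, 753, 541, 444, 135, 579, 714, 443, 307, 750, 207, 107, 314, 421, 735, 306, 191, 497, 688, 335, 173, 508, 681, 339, 170, 509, 679, 338, 167, 505, 672, 327, 149, 476, 625, 251
F(101) mod 850 = 251


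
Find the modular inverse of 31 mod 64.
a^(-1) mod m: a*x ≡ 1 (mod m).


Use the extended Euclidean algorithm on (64, 31); each row r = 64*s + 31*t:
r=64, s=1, t=0
r=31, s=0, t=1
q=2: r=2, s=1, t=-2   [64*(1) + 31*(-2) = 2]
q=15: r=1, s=-15, t=31   [64*(-15) + 31*(31) = 1]
q=2: r=0, s=31, t=-64   [64*(31) + 31*(-64) = 0]
GCD = 1 with t = 31, so 31*(31) ≡ 1 (mod 64)
Inverse = 31 mod 64 = 31
Check: 31 * 31 = 961 ≡ 1 (mod 64)

31^(-1) ≡ 31 (mod 64)


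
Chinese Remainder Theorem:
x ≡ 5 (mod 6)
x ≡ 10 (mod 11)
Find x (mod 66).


M = 6*11 = 66
M1 = M/6 = 11, M2 = M/11 = 6
M1^(-1) mod 6 = 5, M2^(-1) mod 11 = 2
x = 5*11*5 + 10*6*2 = 395
395 mod 66 = 65
Check: 65 mod 6 = 5 ✓, 65 mod 11 = 10 ✓

x ≡ 65 (mod 66)


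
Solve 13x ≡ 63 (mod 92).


GCD(13, 92) = 1, unique solution
a^(-1) mod 92 = 85
x = 85 * 63 mod 92 = 19

x ≡ 19 (mod 92)


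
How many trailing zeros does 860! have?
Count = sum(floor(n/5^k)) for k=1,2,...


floor(860/5) = 172
floor(860/25) = 34
floor(860/125) = 6
floor(860/625) = 1
Total = 213

213 trailing zeros


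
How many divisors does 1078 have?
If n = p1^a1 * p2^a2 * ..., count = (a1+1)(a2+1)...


1078 = 2^1 × 7^2 × 11^1
d(1078) = (1+1) × (2+1) × (1+1) = 12

12 divisors


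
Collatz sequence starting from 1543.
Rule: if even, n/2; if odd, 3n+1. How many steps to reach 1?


1543 → 4630 → 2315 → 6946 → 3473 → 10420 → 5210 → 2605 → 7816 → 3908 → 1954 → 977 → 2932 → 1466 → 733 → 2200 → 1100 → 550 → 275 → 826 → 413 → 1240 → 620 → 310 → 155 → 466 → 233 → 700 → 350 → 175 → 526 → 263 → 790 → 395 → 1186 → 593 → 1780 → 890 → 445 → 1336 → 668 → 334 → 167 → 502 → 251 → 754 → 377 → 1132 → 566 → 283 → 850 → 425 → 1276 → 638 → 319 → 958 → 479 → 1438 → 719 → 2158 → 1079 → 3238 → 1619 → 4858 → 2429 → 7288 → 3644 → 1822 → 911 → 2734 → 1367 → 4102 → 2051 → 6154 → 3077 → 9232 → 4616 → 2308 → 1154 → 577 → 1732 → 866 → 433 → 1300 → 650 → 325 → 976 → 488 → 244 → 122 → 61 → 184 → 92 → 46 → 23 → 70 → 35 → 106 → 53 → 160 → 80 → 40 → 20 → 10 → 5 → 16 → 8 → 4 → 2 → 1
Total steps = 109

109 steps


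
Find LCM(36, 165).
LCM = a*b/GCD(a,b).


GCD(36, 165) = 3
LCM = 36*165/3 = 5940/3 = 1980

LCM = 1980
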